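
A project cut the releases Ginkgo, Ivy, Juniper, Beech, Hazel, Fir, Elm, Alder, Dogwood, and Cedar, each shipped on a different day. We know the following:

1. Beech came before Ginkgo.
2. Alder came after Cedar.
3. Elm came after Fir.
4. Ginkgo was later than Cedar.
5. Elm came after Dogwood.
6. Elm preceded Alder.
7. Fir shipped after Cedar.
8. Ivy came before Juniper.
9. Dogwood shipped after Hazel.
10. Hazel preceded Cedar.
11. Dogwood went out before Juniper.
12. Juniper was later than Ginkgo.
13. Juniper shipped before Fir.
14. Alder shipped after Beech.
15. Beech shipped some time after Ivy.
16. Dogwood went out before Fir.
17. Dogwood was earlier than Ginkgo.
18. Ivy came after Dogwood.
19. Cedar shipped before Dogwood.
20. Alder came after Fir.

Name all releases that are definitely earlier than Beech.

Cedar, Dogwood, Hazel, Ivy

Directly stated before Beech: Ivy.
Cedar reaches Beech via Cedar → Dogwood → Ivy → Beech.
Dogwood reaches Beech via Dogwood → Ivy → Beech.
Hazel reaches Beech via Hazel → Dogwood → Ivy → Beech.
No chain forces Elm (or any of the others) ahead of Beech.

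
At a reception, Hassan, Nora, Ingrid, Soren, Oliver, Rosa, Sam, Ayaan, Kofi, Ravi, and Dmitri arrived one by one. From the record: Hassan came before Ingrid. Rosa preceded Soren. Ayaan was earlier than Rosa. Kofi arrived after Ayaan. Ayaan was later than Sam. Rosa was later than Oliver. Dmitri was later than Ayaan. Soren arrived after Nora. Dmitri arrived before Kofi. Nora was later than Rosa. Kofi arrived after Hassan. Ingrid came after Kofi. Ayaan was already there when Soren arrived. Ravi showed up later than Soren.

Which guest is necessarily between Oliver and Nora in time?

Tracing the constraints gives Oliver → Rosa → Nora, so Rosa sits after Oliver and before Nora.
No other guest is forced both after Oliver and before Nora.

Rosa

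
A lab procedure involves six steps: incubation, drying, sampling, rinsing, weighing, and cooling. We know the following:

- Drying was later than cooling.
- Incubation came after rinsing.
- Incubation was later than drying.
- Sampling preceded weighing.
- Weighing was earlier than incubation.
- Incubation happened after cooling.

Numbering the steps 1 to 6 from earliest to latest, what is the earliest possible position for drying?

2

Cooling must come before drying — 1 forced predecessor.
Nothing else is forced ahead of drying, so its earliest slot is position 1 + 1 = 2.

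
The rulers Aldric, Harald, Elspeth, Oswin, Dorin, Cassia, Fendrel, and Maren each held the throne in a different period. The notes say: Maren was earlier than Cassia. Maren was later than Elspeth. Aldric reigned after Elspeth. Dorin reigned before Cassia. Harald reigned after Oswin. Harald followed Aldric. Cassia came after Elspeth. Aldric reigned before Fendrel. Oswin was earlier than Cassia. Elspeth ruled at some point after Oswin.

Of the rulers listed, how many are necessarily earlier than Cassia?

Directly stated before Cassia: Dorin, Elspeth, Maren, and Oswin.
No chain forces Aldric (or any of the others) ahead of Cassia.
That's Dorin, Elspeth, Maren, and Oswin — 4 in all.

4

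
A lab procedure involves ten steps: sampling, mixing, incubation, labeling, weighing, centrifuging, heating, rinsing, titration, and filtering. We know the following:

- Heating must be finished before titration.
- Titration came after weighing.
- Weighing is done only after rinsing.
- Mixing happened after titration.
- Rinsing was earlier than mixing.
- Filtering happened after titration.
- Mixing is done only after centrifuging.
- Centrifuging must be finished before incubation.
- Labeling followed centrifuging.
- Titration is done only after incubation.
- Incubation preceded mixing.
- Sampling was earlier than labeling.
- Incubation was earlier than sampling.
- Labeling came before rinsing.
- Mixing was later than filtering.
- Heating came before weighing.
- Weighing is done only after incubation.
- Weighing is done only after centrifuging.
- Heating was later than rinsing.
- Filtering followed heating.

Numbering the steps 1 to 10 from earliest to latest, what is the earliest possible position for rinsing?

5

Centrifuging, incubation, labeling, and sampling must all come before rinsing — 4 forced predecessors.
Nothing else is forced ahead of rinsing, so its earliest slot is position 4 + 1 = 5.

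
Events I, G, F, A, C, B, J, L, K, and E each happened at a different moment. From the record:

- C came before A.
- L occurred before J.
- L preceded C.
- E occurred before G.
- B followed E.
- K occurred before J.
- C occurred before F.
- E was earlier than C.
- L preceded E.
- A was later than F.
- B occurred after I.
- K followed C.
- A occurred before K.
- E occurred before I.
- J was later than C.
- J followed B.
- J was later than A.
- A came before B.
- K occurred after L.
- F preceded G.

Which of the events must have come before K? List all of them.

A, C, E, F, L

Directly stated before K: A, C, and L.
E reaches K via E → C → K.
F reaches K via F → A → K.
No chain forces J (or any of the others) ahead of K.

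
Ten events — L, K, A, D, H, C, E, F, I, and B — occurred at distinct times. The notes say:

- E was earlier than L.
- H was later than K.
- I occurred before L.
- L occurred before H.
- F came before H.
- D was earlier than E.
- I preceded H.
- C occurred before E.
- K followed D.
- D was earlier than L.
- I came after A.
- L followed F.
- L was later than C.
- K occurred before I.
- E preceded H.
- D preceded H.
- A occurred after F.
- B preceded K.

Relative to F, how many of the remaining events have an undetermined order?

5

Forced after F: A, H, I, and L.
That leaves B, C, D, E, and K with no forced order relative to F — 5.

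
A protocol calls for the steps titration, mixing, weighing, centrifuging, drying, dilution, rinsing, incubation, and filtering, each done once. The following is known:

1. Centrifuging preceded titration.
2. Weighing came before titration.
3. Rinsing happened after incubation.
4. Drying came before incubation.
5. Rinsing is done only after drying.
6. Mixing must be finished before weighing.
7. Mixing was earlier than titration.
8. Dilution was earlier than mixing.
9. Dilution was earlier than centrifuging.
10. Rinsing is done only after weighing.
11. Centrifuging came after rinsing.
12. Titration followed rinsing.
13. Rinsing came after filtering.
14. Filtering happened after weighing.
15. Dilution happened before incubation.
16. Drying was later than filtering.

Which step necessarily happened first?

dilution

Dilution has a chain of constraints placing it before every other step, so dilution must be first.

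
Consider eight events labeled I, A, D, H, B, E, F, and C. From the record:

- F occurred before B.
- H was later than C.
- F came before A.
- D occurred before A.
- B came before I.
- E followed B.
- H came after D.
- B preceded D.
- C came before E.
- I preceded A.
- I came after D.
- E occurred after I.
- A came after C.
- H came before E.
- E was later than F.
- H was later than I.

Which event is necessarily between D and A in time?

Tracing the constraints gives D → I → A, so I sits after D and before A.
No other event is forced both after D and before A.

I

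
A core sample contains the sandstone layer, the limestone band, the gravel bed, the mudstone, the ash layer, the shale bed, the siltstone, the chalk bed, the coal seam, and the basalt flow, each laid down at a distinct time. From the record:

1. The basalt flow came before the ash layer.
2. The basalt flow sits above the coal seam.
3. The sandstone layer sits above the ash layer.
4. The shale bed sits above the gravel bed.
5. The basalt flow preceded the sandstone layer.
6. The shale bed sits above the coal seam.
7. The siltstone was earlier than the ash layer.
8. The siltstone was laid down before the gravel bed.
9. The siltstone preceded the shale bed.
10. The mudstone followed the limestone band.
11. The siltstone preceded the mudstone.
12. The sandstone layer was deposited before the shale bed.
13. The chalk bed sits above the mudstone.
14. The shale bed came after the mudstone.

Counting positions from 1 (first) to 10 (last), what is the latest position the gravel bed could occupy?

9

The gravel bed must come before the shale bed — 1 layer forced after it.
Everything else can be placed before the gravel bed in some valid order, so the gravel bed can sit as late as position 10 − 1 = 9.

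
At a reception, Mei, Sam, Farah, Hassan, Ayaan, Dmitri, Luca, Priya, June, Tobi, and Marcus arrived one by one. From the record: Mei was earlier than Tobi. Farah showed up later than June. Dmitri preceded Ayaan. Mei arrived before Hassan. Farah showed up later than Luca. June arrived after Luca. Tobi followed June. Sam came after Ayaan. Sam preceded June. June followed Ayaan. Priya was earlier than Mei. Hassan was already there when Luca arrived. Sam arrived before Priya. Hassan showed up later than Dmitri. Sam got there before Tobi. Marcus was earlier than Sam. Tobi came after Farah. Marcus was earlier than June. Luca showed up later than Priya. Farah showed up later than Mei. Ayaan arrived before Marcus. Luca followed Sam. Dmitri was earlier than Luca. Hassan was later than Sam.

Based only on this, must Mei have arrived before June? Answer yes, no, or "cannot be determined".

Chain the constraints: Mei → Hassan → Luca → June. Each link is directly stated, so Mei comes before June.

yes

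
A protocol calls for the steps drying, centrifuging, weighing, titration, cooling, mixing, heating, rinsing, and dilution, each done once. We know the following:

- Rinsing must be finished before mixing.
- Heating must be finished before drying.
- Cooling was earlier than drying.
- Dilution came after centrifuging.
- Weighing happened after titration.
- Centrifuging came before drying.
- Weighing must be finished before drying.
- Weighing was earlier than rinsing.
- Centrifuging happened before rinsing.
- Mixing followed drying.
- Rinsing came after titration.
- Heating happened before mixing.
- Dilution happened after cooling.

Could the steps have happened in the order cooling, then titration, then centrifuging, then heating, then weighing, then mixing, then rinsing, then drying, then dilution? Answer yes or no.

The constraints require rinsing before mixing, but in the proposed sequence mixing appears ahead of rinsing. That one violation is enough.

no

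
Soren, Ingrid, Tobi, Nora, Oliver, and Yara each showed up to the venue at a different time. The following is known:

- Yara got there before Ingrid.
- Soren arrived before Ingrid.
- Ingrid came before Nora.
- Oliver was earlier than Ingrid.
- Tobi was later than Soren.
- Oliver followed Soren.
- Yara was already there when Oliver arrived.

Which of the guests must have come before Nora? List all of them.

Directly stated before Nora: Ingrid.
Oliver reaches Nora via Oliver → Ingrid → Nora.
Soren reaches Nora via Soren → Ingrid → Nora.
Yara reaches Nora via Yara → Ingrid → Nora.
No chain forces Tobi ahead of Nora.

Ingrid, Oliver, Soren, Yara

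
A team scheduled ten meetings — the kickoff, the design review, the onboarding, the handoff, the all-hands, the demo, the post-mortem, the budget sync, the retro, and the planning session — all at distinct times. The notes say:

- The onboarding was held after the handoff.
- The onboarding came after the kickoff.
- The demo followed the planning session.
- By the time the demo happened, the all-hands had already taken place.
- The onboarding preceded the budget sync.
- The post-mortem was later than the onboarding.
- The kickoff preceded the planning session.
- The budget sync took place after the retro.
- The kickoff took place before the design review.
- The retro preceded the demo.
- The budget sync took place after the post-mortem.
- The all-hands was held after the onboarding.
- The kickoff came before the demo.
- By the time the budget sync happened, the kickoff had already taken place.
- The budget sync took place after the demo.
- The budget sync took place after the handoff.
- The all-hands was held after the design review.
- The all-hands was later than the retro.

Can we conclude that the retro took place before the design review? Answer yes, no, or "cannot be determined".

No chain of stated constraints runs from the retro to the design review, and none runs from the design review to the retro either.
So the relative order of the retro and the design review is not fixed by the given facts.

cannot be determined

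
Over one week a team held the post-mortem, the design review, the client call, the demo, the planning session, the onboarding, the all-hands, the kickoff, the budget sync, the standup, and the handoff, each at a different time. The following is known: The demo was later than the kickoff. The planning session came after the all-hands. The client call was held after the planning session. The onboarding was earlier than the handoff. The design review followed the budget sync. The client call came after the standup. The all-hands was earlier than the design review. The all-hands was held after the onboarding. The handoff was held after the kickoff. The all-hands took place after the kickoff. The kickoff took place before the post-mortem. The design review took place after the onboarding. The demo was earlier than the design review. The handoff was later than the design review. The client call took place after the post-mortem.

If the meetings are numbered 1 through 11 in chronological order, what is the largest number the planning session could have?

10

The planning session must come before the client call — 1 meeting forced after it.
Everything else can be placed before the planning session in some valid order, so the planning session can sit as late as position 11 − 1 = 10.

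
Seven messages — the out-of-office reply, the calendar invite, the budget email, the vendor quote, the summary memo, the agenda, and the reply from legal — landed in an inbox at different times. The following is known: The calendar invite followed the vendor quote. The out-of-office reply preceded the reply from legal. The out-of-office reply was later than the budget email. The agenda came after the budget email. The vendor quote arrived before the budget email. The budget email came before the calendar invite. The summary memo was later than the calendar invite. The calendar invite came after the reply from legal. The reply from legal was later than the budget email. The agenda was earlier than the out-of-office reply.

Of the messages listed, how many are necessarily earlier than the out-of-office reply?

Directly stated before the out-of-office reply: the agenda and the budget email.
The vendor quote reaches the out-of-office reply via the vendor quote → the budget email → the out-of-office reply.
That's the agenda, the budget email, and the vendor quote — 3 in all.

3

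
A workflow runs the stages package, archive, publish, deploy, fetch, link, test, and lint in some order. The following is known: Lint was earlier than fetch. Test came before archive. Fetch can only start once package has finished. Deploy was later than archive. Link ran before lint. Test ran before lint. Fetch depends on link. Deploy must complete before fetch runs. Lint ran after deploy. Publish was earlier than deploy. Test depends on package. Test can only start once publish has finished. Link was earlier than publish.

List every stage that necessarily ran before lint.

archive, deploy, link, package, publish, test

Directly stated before lint: deploy, link, and test.
Archive reaches lint via archive → deploy → lint.
Package reaches lint via package → test → lint.
Publish reaches lint via publish → deploy → lint.
No chain forces fetch ahead of lint.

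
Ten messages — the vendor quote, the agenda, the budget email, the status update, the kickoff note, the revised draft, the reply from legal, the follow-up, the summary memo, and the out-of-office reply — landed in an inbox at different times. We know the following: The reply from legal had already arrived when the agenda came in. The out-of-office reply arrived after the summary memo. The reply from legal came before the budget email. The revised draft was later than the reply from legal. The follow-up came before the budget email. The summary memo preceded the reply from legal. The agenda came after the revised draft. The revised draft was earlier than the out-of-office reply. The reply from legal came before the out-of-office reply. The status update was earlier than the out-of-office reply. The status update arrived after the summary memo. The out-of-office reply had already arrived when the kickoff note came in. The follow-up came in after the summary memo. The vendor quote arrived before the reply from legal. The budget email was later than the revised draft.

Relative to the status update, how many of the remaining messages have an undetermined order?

6

Forced before the status update: the summary memo; forced after the status update: the kickoff note and the out-of-office reply.
That leaves the agenda, the budget email, the follow-up, the reply from legal, the revised draft, and the vendor quote with no forced order relative to the status update — 6.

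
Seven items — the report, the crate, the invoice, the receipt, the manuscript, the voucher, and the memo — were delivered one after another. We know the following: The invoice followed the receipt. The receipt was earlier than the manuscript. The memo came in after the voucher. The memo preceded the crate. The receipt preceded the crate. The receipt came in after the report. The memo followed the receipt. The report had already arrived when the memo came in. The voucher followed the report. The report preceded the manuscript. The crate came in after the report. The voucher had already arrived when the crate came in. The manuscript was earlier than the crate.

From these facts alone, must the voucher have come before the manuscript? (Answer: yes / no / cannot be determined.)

No chain of stated constraints runs from the voucher to the manuscript, and none runs from the manuscript to the voucher either.
So the relative order of the voucher and the manuscript is not fixed by the given facts.

cannot be determined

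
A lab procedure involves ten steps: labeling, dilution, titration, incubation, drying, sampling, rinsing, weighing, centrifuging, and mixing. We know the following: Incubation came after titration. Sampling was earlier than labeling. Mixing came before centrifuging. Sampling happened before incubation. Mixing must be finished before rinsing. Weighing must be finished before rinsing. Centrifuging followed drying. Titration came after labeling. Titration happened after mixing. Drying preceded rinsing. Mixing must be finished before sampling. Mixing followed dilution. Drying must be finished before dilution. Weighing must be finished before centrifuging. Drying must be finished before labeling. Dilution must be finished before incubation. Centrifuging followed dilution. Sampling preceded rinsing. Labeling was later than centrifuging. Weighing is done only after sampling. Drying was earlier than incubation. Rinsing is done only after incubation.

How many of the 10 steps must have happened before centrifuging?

Directly stated before centrifuging: dilution, drying, mixing, and weighing.
Sampling reaches centrifuging via sampling → weighing → centrifuging.
No chain forces incubation (or any of the others) ahead of centrifuging.
That's dilution, drying, mixing, sampling, and weighing — 5 in all.

5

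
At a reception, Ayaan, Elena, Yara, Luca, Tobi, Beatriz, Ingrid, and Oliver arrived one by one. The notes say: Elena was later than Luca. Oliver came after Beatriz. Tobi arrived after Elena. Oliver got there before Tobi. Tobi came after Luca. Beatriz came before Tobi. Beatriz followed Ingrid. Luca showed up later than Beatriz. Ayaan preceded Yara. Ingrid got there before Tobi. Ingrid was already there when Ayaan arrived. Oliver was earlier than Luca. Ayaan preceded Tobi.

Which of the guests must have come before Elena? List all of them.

Beatriz, Ingrid, Luca, Oliver

Directly stated before Elena: Luca.
Beatriz reaches Elena via Beatriz → Luca → Elena.
Ingrid reaches Elena via Ingrid → Beatriz → Luca → Elena.
Oliver reaches Elena via Oliver → Luca → Elena.
No chain forces Ayaan (or any of the others) ahead of Elena.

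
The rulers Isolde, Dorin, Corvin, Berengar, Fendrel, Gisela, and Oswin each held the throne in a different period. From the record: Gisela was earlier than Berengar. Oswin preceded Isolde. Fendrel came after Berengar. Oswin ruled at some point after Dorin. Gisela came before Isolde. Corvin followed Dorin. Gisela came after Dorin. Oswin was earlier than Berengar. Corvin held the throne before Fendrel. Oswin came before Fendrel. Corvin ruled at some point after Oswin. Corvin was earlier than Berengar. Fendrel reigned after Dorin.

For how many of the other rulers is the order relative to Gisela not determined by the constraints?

2

Forced before Gisela: Dorin; forced after Gisela: Berengar, Fendrel, and Isolde.
That leaves Corvin and Oswin with no forced order relative to Gisela — 2.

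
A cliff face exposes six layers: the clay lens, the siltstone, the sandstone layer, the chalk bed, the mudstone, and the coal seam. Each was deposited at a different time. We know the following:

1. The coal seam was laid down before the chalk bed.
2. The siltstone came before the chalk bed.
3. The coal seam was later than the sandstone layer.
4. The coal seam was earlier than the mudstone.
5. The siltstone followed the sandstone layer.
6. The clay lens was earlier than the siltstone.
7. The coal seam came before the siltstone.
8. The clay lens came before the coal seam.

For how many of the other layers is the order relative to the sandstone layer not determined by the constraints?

Forced after the sandstone layer: the chalk bed, the coal seam, the mudstone, and the siltstone.
That leaves the clay lens with no forced order relative to the sandstone layer — 1.

1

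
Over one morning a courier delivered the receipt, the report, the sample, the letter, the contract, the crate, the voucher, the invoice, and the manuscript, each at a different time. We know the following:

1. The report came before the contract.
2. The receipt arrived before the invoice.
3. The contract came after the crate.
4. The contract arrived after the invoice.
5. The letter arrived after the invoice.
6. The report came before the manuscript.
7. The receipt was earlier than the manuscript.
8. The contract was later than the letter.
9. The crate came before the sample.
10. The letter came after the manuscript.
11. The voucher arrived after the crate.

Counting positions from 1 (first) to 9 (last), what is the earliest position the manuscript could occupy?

The receipt and the report must both come before the manuscript — 2 forced predecessors.
Nothing else is forced ahead of the manuscript, so its earliest slot is position 2 + 1 = 3.

3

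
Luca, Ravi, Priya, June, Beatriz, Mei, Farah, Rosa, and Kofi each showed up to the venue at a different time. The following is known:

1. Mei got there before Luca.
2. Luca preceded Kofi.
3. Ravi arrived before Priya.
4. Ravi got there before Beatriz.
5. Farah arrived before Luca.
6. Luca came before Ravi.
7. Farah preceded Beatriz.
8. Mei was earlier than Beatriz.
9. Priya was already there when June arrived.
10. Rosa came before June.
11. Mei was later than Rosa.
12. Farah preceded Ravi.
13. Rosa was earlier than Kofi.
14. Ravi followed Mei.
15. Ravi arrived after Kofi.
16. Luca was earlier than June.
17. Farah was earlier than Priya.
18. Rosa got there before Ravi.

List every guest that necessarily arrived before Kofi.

Directly stated before Kofi: Luca and Rosa.
Farah reaches Kofi via Farah → Luca → Kofi.
Mei reaches Kofi via Mei → Luca → Kofi.

Farah, Luca, Mei, Rosa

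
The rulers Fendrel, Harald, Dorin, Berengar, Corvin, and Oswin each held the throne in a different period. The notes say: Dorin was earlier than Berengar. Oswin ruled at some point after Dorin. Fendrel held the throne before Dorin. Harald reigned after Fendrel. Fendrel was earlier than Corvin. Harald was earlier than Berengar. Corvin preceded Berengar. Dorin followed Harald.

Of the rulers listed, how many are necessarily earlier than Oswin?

3

Directly stated before Oswin: Dorin.
Fendrel reaches Oswin via Fendrel → Dorin → Oswin.
Harald reaches Oswin via Harald → Dorin → Oswin.
No chain forces Corvin (or any of the others) ahead of Oswin.
That's Dorin, Fendrel, and Harald — 3 in all.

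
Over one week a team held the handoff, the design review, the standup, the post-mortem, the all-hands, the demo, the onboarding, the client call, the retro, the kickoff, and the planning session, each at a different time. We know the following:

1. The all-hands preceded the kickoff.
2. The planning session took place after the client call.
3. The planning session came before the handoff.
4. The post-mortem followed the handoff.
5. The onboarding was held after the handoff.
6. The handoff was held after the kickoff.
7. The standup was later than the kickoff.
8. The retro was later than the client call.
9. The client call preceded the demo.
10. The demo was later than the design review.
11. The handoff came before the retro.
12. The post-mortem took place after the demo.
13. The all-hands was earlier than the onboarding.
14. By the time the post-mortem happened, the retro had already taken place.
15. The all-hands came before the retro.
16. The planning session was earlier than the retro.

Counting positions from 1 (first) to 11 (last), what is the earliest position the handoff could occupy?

5

The all-hands, the client call, the kickoff, and the planning session must all come before the handoff — 4 forced predecessors.
Nothing else is forced ahead of the handoff, so its earliest slot is position 4 + 1 = 5.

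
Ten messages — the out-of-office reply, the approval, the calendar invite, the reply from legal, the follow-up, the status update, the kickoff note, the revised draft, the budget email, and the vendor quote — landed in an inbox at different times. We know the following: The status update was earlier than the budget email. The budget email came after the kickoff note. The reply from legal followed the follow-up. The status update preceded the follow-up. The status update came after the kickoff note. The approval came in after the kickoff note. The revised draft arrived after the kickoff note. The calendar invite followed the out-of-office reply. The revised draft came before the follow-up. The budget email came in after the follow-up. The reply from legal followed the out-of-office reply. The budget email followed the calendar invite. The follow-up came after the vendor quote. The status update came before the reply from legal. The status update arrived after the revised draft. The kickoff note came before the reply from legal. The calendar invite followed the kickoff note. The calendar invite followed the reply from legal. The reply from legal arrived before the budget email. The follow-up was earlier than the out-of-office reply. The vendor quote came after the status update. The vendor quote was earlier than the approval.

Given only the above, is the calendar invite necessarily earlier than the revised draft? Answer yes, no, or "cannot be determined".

no

Tracing the constraints gives the revised draft → the status update → the reply from legal → the calendar invite, so the revised draft must come before the calendar invite.
That means the calendar invite cannot be before the revised draft.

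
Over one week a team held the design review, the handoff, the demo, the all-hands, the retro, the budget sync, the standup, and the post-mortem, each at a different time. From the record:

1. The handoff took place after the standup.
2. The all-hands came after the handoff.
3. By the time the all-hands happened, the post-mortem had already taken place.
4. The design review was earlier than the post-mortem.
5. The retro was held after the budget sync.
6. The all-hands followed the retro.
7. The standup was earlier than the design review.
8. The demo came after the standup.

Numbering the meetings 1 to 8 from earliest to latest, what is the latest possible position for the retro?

7

The retro must come before the all-hands — 1 meeting forced after it.
Everything else can be placed before the retro in some valid order, so the retro can sit as late as position 8 − 1 = 7.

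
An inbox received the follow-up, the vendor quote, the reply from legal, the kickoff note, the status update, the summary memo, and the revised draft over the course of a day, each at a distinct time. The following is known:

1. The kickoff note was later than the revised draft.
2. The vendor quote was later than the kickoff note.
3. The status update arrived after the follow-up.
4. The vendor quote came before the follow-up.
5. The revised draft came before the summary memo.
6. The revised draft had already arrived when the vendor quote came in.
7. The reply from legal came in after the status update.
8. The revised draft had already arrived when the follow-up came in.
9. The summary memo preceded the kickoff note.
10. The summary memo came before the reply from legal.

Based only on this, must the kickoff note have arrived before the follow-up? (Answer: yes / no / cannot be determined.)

yes

Chain the constraints: the kickoff note → the vendor quote → the follow-up. Each link is directly stated, so the kickoff note comes before the follow-up.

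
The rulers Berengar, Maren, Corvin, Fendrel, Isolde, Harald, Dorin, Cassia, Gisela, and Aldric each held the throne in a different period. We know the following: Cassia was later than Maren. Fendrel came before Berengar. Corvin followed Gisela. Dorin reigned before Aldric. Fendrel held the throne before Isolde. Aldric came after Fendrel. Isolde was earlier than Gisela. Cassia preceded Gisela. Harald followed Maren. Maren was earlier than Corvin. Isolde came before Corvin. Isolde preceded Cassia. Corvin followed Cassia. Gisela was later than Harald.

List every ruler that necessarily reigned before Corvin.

Directly stated before Corvin: Cassia, Gisela, Isolde, and Maren.
Fendrel reaches Corvin via Fendrel → Isolde → Corvin.
Harald reaches Corvin via Harald → Gisela → Corvin.

Cassia, Fendrel, Gisela, Harald, Isolde, Maren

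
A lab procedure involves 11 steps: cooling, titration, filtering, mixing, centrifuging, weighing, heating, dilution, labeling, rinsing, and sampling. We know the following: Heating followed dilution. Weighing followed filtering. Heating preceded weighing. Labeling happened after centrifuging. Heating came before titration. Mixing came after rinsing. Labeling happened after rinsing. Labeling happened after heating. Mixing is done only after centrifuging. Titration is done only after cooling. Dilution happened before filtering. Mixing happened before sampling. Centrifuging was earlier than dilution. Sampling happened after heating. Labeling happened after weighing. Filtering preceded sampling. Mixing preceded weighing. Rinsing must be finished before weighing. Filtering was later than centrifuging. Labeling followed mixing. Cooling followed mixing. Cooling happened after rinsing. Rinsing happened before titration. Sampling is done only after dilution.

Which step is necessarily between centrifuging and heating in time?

Tracing the constraints gives centrifuging → dilution → heating, so dilution sits after centrifuging and before heating.
No other step is forced both after centrifuging and before heating.

dilution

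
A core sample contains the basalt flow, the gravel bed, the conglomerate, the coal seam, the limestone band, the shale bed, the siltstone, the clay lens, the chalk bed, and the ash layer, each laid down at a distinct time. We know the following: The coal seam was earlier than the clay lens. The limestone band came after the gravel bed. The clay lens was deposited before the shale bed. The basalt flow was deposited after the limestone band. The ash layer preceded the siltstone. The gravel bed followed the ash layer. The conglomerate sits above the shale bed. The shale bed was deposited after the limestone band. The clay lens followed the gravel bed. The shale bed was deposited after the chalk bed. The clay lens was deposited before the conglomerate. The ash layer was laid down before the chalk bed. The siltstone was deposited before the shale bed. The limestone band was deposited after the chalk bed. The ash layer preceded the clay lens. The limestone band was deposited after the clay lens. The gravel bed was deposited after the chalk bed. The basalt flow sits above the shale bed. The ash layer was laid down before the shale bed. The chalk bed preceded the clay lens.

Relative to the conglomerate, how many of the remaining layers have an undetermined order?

1

Forced before the conglomerate: the ash layer, the chalk bed, the clay lens, the coal seam, the gravel bed, the limestone band, the shale bed, and the siltstone.
That leaves the basalt flow with no forced order relative to the conglomerate — 1.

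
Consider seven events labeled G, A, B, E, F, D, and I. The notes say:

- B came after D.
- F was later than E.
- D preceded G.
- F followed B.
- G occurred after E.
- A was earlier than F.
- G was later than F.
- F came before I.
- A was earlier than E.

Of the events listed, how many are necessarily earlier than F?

Directly stated before F: A, B, and E.
D reaches F via D → B → F.
No chain forces I (or any of the others) ahead of F.
That's A, B, D, and E — 4 in all.

4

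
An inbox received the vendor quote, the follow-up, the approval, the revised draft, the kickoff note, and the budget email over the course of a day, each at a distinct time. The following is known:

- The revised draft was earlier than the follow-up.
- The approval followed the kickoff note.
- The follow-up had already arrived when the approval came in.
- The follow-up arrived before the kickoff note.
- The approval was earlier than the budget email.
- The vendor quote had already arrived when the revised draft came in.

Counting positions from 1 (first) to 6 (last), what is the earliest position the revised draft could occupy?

The vendor quote must come before the revised draft — 1 forced predecessor.
Nothing else is forced ahead of the revised draft, so its earliest slot is position 1 + 1 = 2.

2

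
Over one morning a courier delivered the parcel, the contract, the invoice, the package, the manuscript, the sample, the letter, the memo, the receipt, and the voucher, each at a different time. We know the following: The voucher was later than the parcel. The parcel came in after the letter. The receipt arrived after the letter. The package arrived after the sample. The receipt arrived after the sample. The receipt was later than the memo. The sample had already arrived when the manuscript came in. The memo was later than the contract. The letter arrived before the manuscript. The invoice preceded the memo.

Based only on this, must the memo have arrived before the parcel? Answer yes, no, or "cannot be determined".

cannot be determined

No chain of stated constraints runs from the memo to the parcel, and none runs from the parcel to the memo either.
So the relative order of the memo and the parcel is not fixed by the given facts.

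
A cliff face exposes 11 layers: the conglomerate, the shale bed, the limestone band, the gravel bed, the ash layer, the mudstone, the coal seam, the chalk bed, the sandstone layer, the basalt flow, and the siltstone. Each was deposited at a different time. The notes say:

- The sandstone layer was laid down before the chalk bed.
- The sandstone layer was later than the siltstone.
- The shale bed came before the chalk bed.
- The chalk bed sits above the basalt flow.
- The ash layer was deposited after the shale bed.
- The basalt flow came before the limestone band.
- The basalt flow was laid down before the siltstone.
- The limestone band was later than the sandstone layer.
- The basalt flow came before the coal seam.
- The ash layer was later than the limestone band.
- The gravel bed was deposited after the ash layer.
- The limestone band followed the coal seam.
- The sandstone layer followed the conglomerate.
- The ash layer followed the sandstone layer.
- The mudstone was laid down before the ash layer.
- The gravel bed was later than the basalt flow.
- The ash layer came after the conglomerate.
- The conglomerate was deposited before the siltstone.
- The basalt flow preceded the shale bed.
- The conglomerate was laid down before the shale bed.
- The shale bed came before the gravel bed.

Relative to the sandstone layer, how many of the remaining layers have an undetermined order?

3

Forced before the sandstone layer: the basalt flow, the conglomerate, and the siltstone; forced after the sandstone layer: the ash layer, the chalk bed, the gravel bed, and the limestone band.
That leaves the coal seam, the mudstone, and the shale bed with no forced order relative to the sandstone layer — 3.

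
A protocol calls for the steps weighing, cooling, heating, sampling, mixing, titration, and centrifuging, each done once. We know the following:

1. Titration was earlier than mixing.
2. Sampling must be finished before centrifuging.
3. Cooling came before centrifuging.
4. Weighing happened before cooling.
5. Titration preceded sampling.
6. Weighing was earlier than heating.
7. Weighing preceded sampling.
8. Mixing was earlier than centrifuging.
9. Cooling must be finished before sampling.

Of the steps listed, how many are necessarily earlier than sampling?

3

Directly stated before sampling: cooling, titration, and weighing.
No chain forces heating (or any of the others) ahead of sampling.
That's cooling, titration, and weighing — 3 in all.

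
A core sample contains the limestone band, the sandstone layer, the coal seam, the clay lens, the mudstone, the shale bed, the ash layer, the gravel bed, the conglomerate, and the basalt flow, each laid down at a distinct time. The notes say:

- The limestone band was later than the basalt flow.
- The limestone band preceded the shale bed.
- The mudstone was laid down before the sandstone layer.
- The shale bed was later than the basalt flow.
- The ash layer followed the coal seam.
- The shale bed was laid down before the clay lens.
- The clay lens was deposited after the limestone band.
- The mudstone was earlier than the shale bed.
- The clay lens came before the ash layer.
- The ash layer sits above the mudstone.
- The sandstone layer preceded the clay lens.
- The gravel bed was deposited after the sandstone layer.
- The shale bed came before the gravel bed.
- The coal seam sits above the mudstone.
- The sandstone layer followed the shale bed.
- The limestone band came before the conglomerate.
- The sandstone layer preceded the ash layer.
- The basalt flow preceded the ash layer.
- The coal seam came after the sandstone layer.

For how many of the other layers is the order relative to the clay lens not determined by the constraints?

3

Forced before the clay lens: the basalt flow, the limestone band, the mudstone, the sandstone layer, and the shale bed; forced after the clay lens: the ash layer.
That leaves the coal seam, the conglomerate, and the gravel bed with no forced order relative to the clay lens — 3.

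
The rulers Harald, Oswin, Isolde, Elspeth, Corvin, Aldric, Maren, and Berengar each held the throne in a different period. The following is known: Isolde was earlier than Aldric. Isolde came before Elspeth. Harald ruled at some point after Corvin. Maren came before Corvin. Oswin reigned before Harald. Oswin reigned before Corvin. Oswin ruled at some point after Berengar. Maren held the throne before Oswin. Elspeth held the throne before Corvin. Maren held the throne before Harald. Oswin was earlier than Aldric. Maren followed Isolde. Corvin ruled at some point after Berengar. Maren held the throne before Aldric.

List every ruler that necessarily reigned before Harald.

Berengar, Corvin, Elspeth, Isolde, Maren, Oswin

Directly stated before Harald: Corvin, Maren, and Oswin.
Berengar reaches Harald via Berengar → Oswin → Harald.
Elspeth reaches Harald via Elspeth → Corvin → Harald.
Isolde reaches Harald via Isolde → Maren → Harald.
No chain forces Aldric ahead of Harald.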